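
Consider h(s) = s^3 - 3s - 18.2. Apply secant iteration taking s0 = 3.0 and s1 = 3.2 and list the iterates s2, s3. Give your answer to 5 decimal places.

3.00774, 3.00827

h(3.0) = -0.2000000, h(3.2) = 4.9680000
s2 = 3.2000000 − 4.9680000·(3.2000000 − 3.0000000) / (4.9680000 − (-0.2000000)) = 3.2000000 − (0.9936000)/(5.1680000) = 3.0077399
h(3.0077399) = -0.0137019
s3 = 3.0077399 − (-0.0137019)·(3.0077399 − 3.2000000) / (-0.0137019 − 4.9680000) = 3.0077399 − (0.0026343)/(-4.9817019) = 3.0082687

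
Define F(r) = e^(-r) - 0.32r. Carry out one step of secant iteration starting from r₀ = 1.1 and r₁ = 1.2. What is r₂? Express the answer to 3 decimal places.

1.070

F(1.1) = -0.01913, F(1.2) = -0.08281
r₂ = 1.20000 − (-0.08281)·(1.20000 − 1.10000) / (-0.08281 − (-0.01913)) = 1.20000 − (-0.00828)/(-0.06368) = 1.06996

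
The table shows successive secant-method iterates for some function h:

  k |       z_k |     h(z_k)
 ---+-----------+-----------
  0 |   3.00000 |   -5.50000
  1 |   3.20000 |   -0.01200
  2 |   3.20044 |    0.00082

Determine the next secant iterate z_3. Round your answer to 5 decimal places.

z_3 = 3.20044 − 0.00082·(3.20044 − 3.20000) / (0.00082 − (-0.01200))
   = 3.20044 − (0.0000004)/(0.0128200) = 3.2004119

3.20041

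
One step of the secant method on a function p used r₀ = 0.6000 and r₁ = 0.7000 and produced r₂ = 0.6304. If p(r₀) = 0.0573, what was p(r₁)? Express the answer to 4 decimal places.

The secant line through (0.6000, 0.0573) and (0.7000, p(r₁)) crosses zero at r₂ = 0.6304.
So (0.6000, 0.0573), (0.7000, p(r₁)), (0.6304, 0) are collinear:
p(r₁) = 0.0573 · (0.7000 − 0.6304) / (0.6000 − 0.6304) = 0.0573 · (0.069600)/(-0.030400) = -0.131187

-0.1312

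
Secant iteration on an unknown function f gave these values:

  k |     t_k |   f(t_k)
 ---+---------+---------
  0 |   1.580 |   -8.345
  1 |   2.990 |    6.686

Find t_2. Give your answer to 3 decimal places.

2.363

t_2 = 2.990 − 6.686·(2.990 − 1.580) / (6.686 − (-8.345))
   = 2.990 − (9.42726)/(15.03100) = 2.36281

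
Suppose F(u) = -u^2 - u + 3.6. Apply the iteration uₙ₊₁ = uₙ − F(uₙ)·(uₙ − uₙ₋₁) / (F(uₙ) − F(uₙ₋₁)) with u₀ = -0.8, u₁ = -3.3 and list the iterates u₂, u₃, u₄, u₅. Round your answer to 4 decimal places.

-2.0129, -2.3749, -2.4737, -2.4619

F(-0.8) = 3.760000, F(-3.3) = -3.990000
u₂ = -3.300000 − (-3.990000)·(-3.300000 − (-0.800000)) / (-3.990000 − 3.760000) = -3.300000 − (9.975000)/(-7.750000) = -2.012903
F(-2.012903) = 1.561124
u₃ = -2.012903 − 1.561124·(-2.012903 − (-3.300000)) / (1.561124 − (-3.990000)) = -2.012903 − (2.009317)/(5.551124) = -2.374869
F(-2.374869) = 0.334866
u₄ = -2.374869 − 0.334866·(-2.374869 − (-2.012903)) / (0.334866 − 1.561124) = -2.374869 − (-0.121210)/(-1.226258) = -2.473715
F(-2.473715) = -0.045549
u₅ = -2.473715 − (-0.045549)·(-2.473715 − (-2.374869)) / (-0.045549 − 0.334866) = -2.473715 − (0.004502)/(-0.380415) = -2.461879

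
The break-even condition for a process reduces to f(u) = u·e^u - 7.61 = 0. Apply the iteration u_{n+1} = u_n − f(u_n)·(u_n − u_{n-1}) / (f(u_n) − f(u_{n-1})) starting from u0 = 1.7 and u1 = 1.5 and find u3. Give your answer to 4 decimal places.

1.5755

f(1.7) = 1.695711, f(1.5) = -0.887466
u2 = 1.500000 − (-0.887466)·(1.500000 − 1.700000) / (-0.887466 − 1.695711) = 1.500000 − (0.177493)/(-2.583177) = 1.568711
f(1.568711) = -0.079468
u3 = 1.568711 − (-0.079468)·(1.568711 − 1.500000) / (-0.079468 − (-0.887466)) = 1.568711 − (-0.005460)/(0.807998) = 1.575469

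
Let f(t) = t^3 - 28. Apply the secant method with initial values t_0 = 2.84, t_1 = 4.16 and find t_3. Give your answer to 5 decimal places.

3.01892

f(2.84) = -5.0936960, f(4.16) = 43.9912960
t_2 = 4.1600000 − 43.9912960·(4.1600000 − 2.8400000) / (43.9912960 − (-5.0936960)) = 4.1600000 − (58.0685107)/(49.0849920) = 2.9769803
f(2.9769803) = -1.6167740
t_3 = 2.9769803 − (-1.6167740)·(2.9769803 − 4.1600000) / (-1.6167740 − 43.9912960) = 2.9769803 − (1.9126754)/(-45.6080700) = 3.0189176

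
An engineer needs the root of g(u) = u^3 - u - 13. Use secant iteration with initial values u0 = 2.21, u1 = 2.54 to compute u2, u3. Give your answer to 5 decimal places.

g(2.21) = -4.4161390, g(2.54) = 0.8470640
u2 = 2.5400000 − 0.8470640·(2.5400000 − 2.2100000) / (0.8470640 − (-4.4161390)) = 2.5400000 − (0.2795311)/(5.2632030) = 2.4868895
g(2.4868895) = -0.1064237
u3 = 2.4868895 − (-0.1064237)·(2.4868895 − 2.5400000) / (-0.1064237 − 0.8470640) = 2.4868895 − (0.0056522)/(-0.9534877) = 2.4928175

2.48689, 2.49282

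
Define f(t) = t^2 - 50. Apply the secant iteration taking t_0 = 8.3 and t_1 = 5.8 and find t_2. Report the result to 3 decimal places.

f(8.3) = 18.89000, f(5.8) = -16.36000
t_2 = 5.80000 − (-16.36000)·(5.80000 − 8.30000) / (-16.36000 − 18.89000) = 5.80000 − (40.90000)/(-35.25000) = 6.96028

6.960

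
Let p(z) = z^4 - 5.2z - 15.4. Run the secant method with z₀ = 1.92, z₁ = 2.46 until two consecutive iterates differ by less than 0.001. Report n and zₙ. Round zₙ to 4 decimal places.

n = 5, zₙ = 2.2855

p(1.92) = -11.794455, p(2.46) = 8.429863
z₂ = 2.460000 − 8.429863·(0.540000)/(20.224318) = 2.234918;  |Δ| = 0.225082
p(2.234918) = -2.072955
z₃ = 2.234918 − (-2.072955)·(-0.225082)/(-10.502817) = 2.279343;  |Δ| = 0.044425
p(2.279343) = -0.260360
z₄ = 2.279343 − (-0.260360)·(0.044425)/(1.812594) = 2.285724;  |Δ| = 0.006381
p(2.285724) = 0.009994
z₅ = 2.285724 − 0.009994·(0.006381)/(0.270355) = 2.285488;  |Δ| = 0.000236
|z₅ − z₄| = 0.000236 < 0.001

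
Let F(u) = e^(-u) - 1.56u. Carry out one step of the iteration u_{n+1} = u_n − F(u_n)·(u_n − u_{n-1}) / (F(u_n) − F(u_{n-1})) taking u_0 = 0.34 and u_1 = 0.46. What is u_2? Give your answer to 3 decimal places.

0.421

F(0.34) = 0.18137, F(0.46) = -0.08632
u_2 = 0.46000 − (-0.08632)·(0.46000 − 0.34000) / (-0.08632 − 0.18137) = 0.46000 − (-0.01036)/(-0.26769) = 0.42131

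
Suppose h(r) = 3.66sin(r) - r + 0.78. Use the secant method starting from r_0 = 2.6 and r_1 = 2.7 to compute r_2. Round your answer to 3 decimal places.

h(2.6) = 0.06674, h(2.7) = -0.35579
r_2 = 2.70000 − (-0.35579)·(2.70000 − 2.60000) / (-0.35579 − 0.06674) = 2.70000 − (-0.03558)/(-0.42252) = 2.61579

2.616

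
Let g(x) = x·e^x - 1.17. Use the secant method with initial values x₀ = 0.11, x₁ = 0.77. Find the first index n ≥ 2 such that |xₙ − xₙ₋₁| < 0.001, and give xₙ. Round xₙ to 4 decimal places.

n = 5, xₙ = 0.6258

g(0.11) = -1.047209, g(0.77) = 0.493020
x₂ = 0.770000 − 0.493020·(0.660000)/(1.540229) = 0.558737;  |Δ| = 0.211263
g(0.558737) = -0.193069
x₃ = 0.558737 − (-0.193069)·(-0.211263)/(-0.686089) = 0.618188;  |Δ| = 0.059450
g(0.618188) = -0.022915
x₄ = 0.618188 − (-0.022915)·(0.059450)/(0.170154) = 0.626194;  |Δ| = 0.008006
g(0.626194) = 0.001281
x₅ = 0.626194 − 0.001281·(0.008006)/(0.024196) = 0.625770;  |Δ| = 0.000424
|x₅ − x₄| = 0.000424 < 0.001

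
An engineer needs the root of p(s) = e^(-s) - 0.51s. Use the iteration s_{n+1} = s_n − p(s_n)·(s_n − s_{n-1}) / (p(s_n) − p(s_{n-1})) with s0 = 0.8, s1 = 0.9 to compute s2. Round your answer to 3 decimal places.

p(0.8) = 0.04133, p(0.9) = -0.05243
s2 = 0.90000 − (-0.05243)·(0.90000 − 0.80000) / (-0.05243 − 0.04133) = 0.90000 − (-0.00524)/(-0.09376) = 0.84408

0.844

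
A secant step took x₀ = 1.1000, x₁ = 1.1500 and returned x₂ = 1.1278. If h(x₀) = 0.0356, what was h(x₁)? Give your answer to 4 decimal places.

The secant line through (1.1000, 0.0356) and (1.1500, h(x₁)) crosses zero at x₂ = 1.1278.
So (1.1000, 0.0356), (1.1500, h(x₁)), (1.1278, 0) are collinear:
h(x₁) = 0.0356 · (1.1500 − 1.1278) / (1.1000 − 1.1278) = 0.0356 · (0.022200)/(-0.027800) = -0.028429

-0.0284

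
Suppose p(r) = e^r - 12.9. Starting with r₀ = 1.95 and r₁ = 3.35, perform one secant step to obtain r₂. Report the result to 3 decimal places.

2.333

p(1.95) = -5.87131, p(3.35) = 15.60273
r₂ = 3.35000 − 15.60273·(3.35000 − 1.95000) / (15.60273 − (-5.87131)) = 3.35000 − (21.84383)/(21.47405) = 2.33278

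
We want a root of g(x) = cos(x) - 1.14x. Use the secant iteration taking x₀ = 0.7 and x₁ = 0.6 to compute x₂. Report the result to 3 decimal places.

0.681

g(0.7) = -0.03316, g(0.6) = 0.14134
x₂ = 0.60000 − 0.14134·(0.60000 − 0.70000) / (0.14134 − (-0.03316)) = 0.60000 − (-0.01413)/(0.17449) = 0.68100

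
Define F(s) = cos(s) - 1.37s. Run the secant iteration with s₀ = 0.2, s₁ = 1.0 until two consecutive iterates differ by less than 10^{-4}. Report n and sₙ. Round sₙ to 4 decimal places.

F(0.2) = 0.706067, F(1.0) = -0.829698
s₂ = 1.000000 − (-0.829698)·(0.800000)/(-1.535764) = 0.567799;  |Δ| = 0.432201
F(0.567799) = 0.065201
s₃ = 0.567799 − 0.065201·(-0.432201)/(0.894899) = 0.599289;  |Δ| = 0.031490
F(0.599289) = 0.004711
s₄ = 0.599289 − 0.004711·(0.031490)/(-0.060490) = 0.601741;  |Δ| = 0.002452
F(0.601741) = -0.000035
s₅ = 0.601741 − (-0.000035)·(0.002452)/(-0.004745) = 0.601724;  |Δ| = 0.000018
|s₅ − s₄| = 0.000018 < 10^{-4}

n = 5, sₙ = 0.6017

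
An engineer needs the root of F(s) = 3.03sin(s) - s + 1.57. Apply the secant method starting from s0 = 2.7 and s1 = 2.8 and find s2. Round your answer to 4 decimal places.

F(2.7) = 0.164961, F(2.8) = -0.214986
s2 = 2.800000 − (-0.214986)·(2.800000 − 2.700000) / (-0.214986 − 0.164961) = 2.800000 − (-0.021499)/(-0.379947) = 2.743417

2.7434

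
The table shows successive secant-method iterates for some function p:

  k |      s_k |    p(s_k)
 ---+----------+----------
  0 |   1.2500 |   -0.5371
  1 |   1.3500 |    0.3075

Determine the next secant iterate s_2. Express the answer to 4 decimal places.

s_2 = 1.3500 − 0.3075·(1.3500 − 1.2500) / (0.3075 − (-0.5371))
   = 1.3500 − (0.030750)/(0.844600) = 1.313592

1.3136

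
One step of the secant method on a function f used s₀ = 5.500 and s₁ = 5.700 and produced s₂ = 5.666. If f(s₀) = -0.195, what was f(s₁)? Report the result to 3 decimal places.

The secant line through (5.500, -0.195) and (5.700, f(s₁)) crosses zero at s₂ = 5.666.
So (5.500, -0.195), (5.700, f(s₁)), (5.666, 0) are collinear:
f(s₁) = -0.195 · (5.700 − 5.666) / (5.500 − 5.666) = -0.195 · (0.03400)/(-0.16600) = 0.03994

0.040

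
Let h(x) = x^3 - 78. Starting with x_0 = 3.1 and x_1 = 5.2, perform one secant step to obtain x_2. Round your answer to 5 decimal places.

h(3.1) = -48.2090000, h(5.2) = 62.6080000
x_2 = 5.2000000 − 62.6080000·(5.2000000 − 3.1000000) / (62.6080000 − (-48.2090000)) = 5.2000000 − (131.4768000)/(110.8170000) = 4.0135683

4.01357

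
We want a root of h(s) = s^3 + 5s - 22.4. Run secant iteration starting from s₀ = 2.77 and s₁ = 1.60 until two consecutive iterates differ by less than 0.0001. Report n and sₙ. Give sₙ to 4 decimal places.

h(2.77) = 12.703933, h(1.60) = -10.304000
s₂ = 1.600000 − (-10.304000)·(-1.170000)/(-23.007933) = 2.123979;  |Δ| = 0.523979
h(2.123979) = -2.198222
s₃ = 2.123979 − (-2.198222)·(0.523979)/(8.105778) = 2.266078;  |Δ| = 0.142099
h(2.266078) = 0.566953
s₄ = 2.266078 − 0.566953·(0.142099)/(2.765175) = 2.236943;  |Δ| = 0.029135
h(2.236943) = -0.021811
s₅ = 2.236943 − (-0.021811)·(-0.029135)/(-0.588764) = 2.238023;  |Δ| = 0.001079
h(2.238023) = -0.000204
s₆ = 2.238023 − (-0.000204)·(0.001079)/(0.021607) = 2.238033;  |Δ| = 0.000010
|s₆ − s₅| = 0.000010 < 0.0001

n = 6, sₙ = 2.2380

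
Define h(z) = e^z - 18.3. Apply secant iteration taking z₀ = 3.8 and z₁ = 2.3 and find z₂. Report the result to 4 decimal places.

h(3.8) = 26.401184, h(2.3) = -8.325818
z₂ = 2.300000 − (-8.325818)·(2.300000 − 3.800000) / (-8.325818 − 26.401184) = 2.300000 − (12.488726)/(-34.727002) = 2.659626

2.6596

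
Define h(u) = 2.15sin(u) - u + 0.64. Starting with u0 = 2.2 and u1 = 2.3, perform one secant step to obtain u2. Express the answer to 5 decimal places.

2.27586

h(2.2) = 0.1782673, h(2.3) = -0.0567338
u2 = 2.3000000 − (-0.0567338)·(2.3000000 − 2.2000000) / (-0.0567338 − 0.1782673) = 2.3000000 − (-0.0056734)/(-0.2350011) = 2.2758581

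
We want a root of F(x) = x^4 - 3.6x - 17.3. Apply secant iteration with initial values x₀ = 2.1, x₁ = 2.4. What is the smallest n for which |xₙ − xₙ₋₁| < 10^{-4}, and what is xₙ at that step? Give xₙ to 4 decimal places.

F(2.1) = -5.411900, F(2.4) = 7.237600
x₂ = 2.400000 − 7.237600·(0.300000)/(12.649500) = 2.228351;  |Δ| = 0.171649
F(2.228351) = -0.665414
x₃ = 2.228351 − (-0.665414)·(-0.171649)/(-7.903014) = 2.242803;  |Δ| = 0.014452
F(2.242803) = -0.071528
x₄ = 2.242803 − (-0.071528)·(0.014452)/(0.593886) = 2.244544;  |Δ| = 0.001741
F(2.244544) = 0.000848
x₅ = 2.244544 − 0.000848·(0.001741)/(0.072376) = 2.244523;  |Δ| = 0.000020
|x₅ − x₄| = 0.000020 < 10^{-4}

n = 5, xₙ = 2.2445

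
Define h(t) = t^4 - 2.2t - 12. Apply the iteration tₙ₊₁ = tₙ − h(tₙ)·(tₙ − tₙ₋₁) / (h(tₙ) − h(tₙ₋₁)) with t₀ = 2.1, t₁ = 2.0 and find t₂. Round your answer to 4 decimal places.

2.0124

h(2.1) = 2.828100, h(2.0) = -0.400000
t₂ = 2.000000 − (-0.400000)·(2.000000 − 2.100000) / (-0.400000 − 2.828100) = 2.000000 − (0.040000)/(-3.228100) = 2.012391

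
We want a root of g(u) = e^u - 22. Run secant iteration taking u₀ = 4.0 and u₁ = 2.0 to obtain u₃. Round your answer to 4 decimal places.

3.4281

g(4.0) = 32.598150, g(2.0) = -14.610944
u₂ = 2.000000 − (-14.610944)·(2.000000 − 4.000000) / (-14.610944 − 32.598150) = 2.000000 − (29.221888)/(-47.209094) = 2.618989
g(2.618989) = -8.278163
u₃ = 2.618989 − (-8.278163)·(2.618989 − 2.000000) / (-8.278163 − (-14.610944)) = 2.618989 − (-5.124088)/(6.332781) = 3.428126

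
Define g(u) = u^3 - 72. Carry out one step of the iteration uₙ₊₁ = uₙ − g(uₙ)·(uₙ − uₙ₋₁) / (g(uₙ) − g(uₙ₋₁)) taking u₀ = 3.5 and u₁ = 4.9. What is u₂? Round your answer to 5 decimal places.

4.04531

g(3.5) = -29.1250000, g(4.9) = 45.6490000
u₂ = 4.9000000 − 45.6490000·(4.9000000 − 3.5000000) / (45.6490000 − (-29.1250000)) = 4.9000000 − (63.9086000)/(74.7740000) = 4.0453099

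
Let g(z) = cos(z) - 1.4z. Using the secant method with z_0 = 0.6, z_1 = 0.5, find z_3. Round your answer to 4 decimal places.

0.5925

g(0.6) = -0.014664, g(0.5) = 0.177583
z_2 = 0.500000 − 0.177583·(0.500000 − 0.600000) / (0.177583 − (-0.014664)) = 0.500000 − (-0.017758)/(0.192247) = 0.592372
g(0.592372) = 0.000298
z_3 = 0.592372 − 0.000298·(0.592372 − 0.500000) / (0.000298 − 0.177583) = 0.592372 − (0.000027)/(-0.177285) = 0.592527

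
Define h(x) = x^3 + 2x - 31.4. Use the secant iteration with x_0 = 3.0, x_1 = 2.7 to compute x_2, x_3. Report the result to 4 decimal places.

h(3.0) = 1.600000, h(2.7) = -6.317000
x_2 = 2.700000 − (-6.317000)·(2.700000 − 3.000000) / (-6.317000 − 1.600000) = 2.700000 − (1.895100)/(-7.917000) = 2.939371
h(2.939371) = -0.125382
x_3 = 2.939371 − (-0.125382)·(2.939371 − 2.700000) / (-0.125382 − (-6.317000)) = 2.939371 − (-0.030013)/(6.191618) = 2.944218

2.9394, 2.9442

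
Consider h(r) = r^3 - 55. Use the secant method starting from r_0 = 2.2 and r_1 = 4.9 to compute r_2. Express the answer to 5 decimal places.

3.31915

h(2.2) = -44.3520000, h(4.9) = 62.6490000
r_2 = 4.9000000 − 62.6490000·(4.9000000 − 2.2000000) / (62.6490000 − (-44.3520000)) = 4.9000000 − (169.1523000)/(107.0010000) = 3.3191522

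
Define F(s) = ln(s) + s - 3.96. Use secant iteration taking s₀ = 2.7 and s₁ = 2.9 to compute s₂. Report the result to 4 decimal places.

2.8965

F(2.7) = -0.266748, F(2.9) = 0.004711
s₂ = 2.900000 − 0.004711·(2.900000 − 2.700000) / (0.004711 − (-0.266748)) = 2.900000 − (0.000942)/(0.271459) = 2.896529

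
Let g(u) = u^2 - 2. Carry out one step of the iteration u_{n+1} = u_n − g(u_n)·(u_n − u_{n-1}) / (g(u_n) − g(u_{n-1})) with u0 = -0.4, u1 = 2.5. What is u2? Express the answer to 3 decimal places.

0.476

g(-0.4) = -1.84000, g(2.5) = 4.25000
u2 = 2.50000 − 4.25000·(2.50000 − (-0.40000)) / (4.25000 − (-1.84000)) = 2.50000 − (12.32500)/(6.09000) = 0.47619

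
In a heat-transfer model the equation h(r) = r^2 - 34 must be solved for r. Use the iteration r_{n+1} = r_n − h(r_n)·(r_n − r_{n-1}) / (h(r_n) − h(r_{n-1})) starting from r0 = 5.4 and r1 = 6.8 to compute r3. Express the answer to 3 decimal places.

h(5.4) = -4.84000, h(6.8) = 12.24000
r2 = 6.80000 − 12.24000·(6.80000 − 5.40000) / (12.24000 − (-4.84000)) = 6.80000 − (17.13600)/(17.08000) = 5.79672
h(5.79672) = -0.39802
r3 = 5.79672 − (-0.39802)·(5.79672 − 6.80000) / (-0.39802 − 12.24000) = 5.79672 − (0.39933)/(-12.63802) = 5.82832

5.828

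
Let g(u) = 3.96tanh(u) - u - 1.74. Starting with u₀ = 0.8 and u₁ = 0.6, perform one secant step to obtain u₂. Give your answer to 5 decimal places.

0.74084

g(0.8) = 0.0895856, g(0.6) = -0.2132837
u₂ = 0.6000000 − (-0.2132837)·(0.6000000 − 0.8000000) / (-0.2132837 − 0.0895856) = 0.6000000 − (0.0426567)/(-0.3028693) = 0.7408421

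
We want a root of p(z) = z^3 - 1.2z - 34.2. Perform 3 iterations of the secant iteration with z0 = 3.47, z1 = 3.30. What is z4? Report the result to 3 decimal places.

p(3.47) = 3.41792, p(3.30) = -2.22300
z2 = 3.30000 − (-2.22300)·(3.30000 − 3.47000) / (-2.22300 − 3.41792) = 3.30000 − (0.37791)/(-5.64092) = 3.36699
p(3.36699) = -0.06995
z3 = 3.36699 − (-0.06995)·(3.36699 − 3.30000) / (-0.06995 − (-2.22300)) = 3.36699 − (-0.00469)/(2.15305) = 3.36917
p(3.36917) = 0.00151
z4 = 3.36917 − 0.00151·(3.36917 − 3.36699) / (0.00151 − (-0.06995)) = 3.36917 − (0.00000)/(0.07146) = 3.36913

3.369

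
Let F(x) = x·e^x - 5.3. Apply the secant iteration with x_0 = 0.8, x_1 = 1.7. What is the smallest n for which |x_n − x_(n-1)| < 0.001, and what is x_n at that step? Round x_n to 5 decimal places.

F(0.8) = -3.5195673, F(1.7) = 4.0057106
x_2 = 1.7000000 − 4.0057106·(0.9000000)/(7.5252778) = 1.2209294;  |Δ| = 0.4790706
F(1.2209294) = -1.1606377
x_3 = 1.2209294 − (-1.1606377)·(-0.4790706)/(-5.1663483) = 1.3285542;  |Δ| = 0.1076248
F(1.3285542) = -0.2839362
x_4 = 1.3285542 − (-0.2839362)·(0.1076248)/(0.8767015) = 1.3634105;  |Δ| = 0.0348563
F(1.3634105) = 0.0302591
x_5 = 1.3634105 − 0.0302591·(0.0348563)/(0.3141953) = 1.3600536;  |Δ| = 0.0033569
F(1.3600536) = -0.0006838
x_6 = 1.3600536 − (-0.0006838)·(-0.0033569)/(-0.0309430) = 1.3601278;  |Δ| = 0.0000742
|x_6 − x_5| = 0.0000742 < 0.001

n = 6, x_n = 1.36013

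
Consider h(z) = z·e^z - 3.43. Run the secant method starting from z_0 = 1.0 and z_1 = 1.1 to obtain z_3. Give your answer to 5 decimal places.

h(1.0) = -0.7117182, h(1.1) = -0.1254174
z_2 = 1.1000000 − (-0.1254174)·(1.1000000 − 1.0000000) / (-0.1254174 − (-0.7117182)) = 1.1000000 − (-0.0125417)/(0.5863008) = 1.1213913
h(1.1213913) = 0.0116859
z_3 = 1.1213913 − 0.0116859·(1.1213913 − 1.1000000) / (0.0116859 − (-0.1254174)) = 1.1213913 − (0.0002500)/(0.1371033) = 1.1195680

1.11957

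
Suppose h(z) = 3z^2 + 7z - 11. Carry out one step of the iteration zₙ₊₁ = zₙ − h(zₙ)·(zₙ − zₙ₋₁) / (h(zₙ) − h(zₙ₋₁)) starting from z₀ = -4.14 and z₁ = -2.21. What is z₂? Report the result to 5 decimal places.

-3.19072

h(-4.14) = 11.4388000, h(-2.21) = -11.8177000
z₂ = -2.2100000 − (-11.8177000)·(-2.2100000 − (-4.1400000)) / (-11.8177000 − 11.4388000) = -2.2100000 − (-22.8081610)/(-23.2565000) = -3.1907220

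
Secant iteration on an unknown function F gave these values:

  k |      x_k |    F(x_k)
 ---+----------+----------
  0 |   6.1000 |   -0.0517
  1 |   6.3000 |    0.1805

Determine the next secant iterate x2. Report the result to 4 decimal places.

6.1445

x2 = 6.3000 − 0.1805·(6.3000 − 6.1000) / (0.1805 − (-0.0517))
   = 6.3000 − (0.036100)/(0.232200) = 6.144531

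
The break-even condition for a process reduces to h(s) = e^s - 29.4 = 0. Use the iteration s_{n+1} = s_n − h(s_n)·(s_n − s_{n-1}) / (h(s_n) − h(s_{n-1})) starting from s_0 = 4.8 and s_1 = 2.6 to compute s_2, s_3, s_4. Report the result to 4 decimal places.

h(4.8) = 92.110418, h(2.6) = -15.936262
s_2 = 2.600000 − (-15.936262)·(2.600000 − 4.800000) / (-15.936262 − 92.110418) = 2.600000 − (35.059776)/(-108.046679) = 2.924487
h(2.924487) = -10.775325
s_3 = 2.924487 − (-10.775325)·(2.924487 − 2.600000) / (-10.775325 − (-15.936262)) = 2.924487 − (-3.496456)/(5.160937) = 3.601972
h(3.601972) = 7.270481
s_4 = 3.601972 − 7.270481·(3.601972 − 2.924487) / (7.270481 − (-10.775325)) = 3.601972 − (4.925640)/(18.045806) = 3.329020

2.9245, 3.6020, 3.3290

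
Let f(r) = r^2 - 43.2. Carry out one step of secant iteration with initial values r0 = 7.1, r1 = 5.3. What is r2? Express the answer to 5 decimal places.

f(7.1) = 7.2100000, f(5.3) = -15.1100000
r2 = 5.3000000 − (-15.1100000)·(5.3000000 − 7.1000000) / (-15.1100000 − 7.2100000) = 5.3000000 − (27.1980000)/(-22.3200000) = 6.5185484

6.51855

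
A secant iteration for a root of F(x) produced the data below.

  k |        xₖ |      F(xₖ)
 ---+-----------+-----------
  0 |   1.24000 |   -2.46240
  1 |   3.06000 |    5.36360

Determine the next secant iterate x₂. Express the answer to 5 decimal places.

1.81265

x₂ = 3.06000 − 5.36360·(3.06000 − 1.24000) / (5.36360 − (-2.46240))
   = 3.06000 − (9.7617520)/(7.8260000) = 1.8126512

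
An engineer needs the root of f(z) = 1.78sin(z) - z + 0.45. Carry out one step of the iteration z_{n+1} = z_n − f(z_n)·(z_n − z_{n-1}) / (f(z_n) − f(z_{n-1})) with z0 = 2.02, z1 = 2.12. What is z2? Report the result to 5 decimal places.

2.03804

f(2.02) = 0.0334119, f(2.12) = -0.1517659
z2 = 2.1200000 − (-0.1517659)·(2.1200000 − 2.0200000) / (-0.1517659 − 0.0334119) = 2.1200000 − (-0.0151766)/(-0.1851778) = 2.0380431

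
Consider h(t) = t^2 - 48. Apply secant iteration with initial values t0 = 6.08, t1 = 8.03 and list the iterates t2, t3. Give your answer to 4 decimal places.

h(6.08) = -11.033600, h(8.03) = 16.480900
t2 = 8.030000 − 16.480900·(8.030000 − 6.080000) / (16.480900 − (-11.033600)) = 8.030000 − (32.137755)/(27.514500) = 6.861970
h(6.861970) = -0.913365
t3 = 6.861970 − (-0.913365)·(6.861970 − 8.030000) / (-0.913365 − 16.480900) = 6.861970 − (1.066837)/(-17.394265) = 6.923303

6.8620, 6.9233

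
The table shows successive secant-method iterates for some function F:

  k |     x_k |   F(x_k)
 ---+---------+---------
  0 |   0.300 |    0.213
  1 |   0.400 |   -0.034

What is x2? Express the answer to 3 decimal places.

x2 = 0.400 − (-0.034)·(0.400 − 0.300) / (-0.034 − 0.213)
   = 0.400 − (-0.00340)/(-0.24700) = 0.38623

0.386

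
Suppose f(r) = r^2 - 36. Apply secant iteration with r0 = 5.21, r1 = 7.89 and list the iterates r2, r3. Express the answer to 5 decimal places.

f(5.21) = -8.8559000, f(7.89) = 26.2521000
r2 = 7.8900000 − 26.2521000·(7.8900000 − 5.2100000) / (26.2521000 − (-8.8559000)) = 7.8900000 − (70.3556280)/(35.1080000) = 5.8860229
f(5.8860229) = -1.3547344
r3 = 5.8860229 − (-1.3547344)·(5.8860229 − 7.8900000) / (-1.3547344 − 26.2521000) = 5.8860229 − (2.7148567)/(-27.6068344) = 5.9843629

5.88602, 5.98436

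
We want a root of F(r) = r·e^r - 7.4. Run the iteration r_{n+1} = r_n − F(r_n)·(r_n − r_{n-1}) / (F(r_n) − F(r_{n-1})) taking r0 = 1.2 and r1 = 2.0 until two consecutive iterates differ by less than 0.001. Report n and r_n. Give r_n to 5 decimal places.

F(1.2) = -3.4158597, F(2.0) = 7.3781122
r2 = 2.0000000 − 7.3781122·(0.8000000)/(10.7939719) = 1.4531680;  |Δ| = 0.5468320
F(1.4531680) = -1.1853220
r3 = 1.4531680 − (-1.1853220)·(-0.5468320)/(-8.5634342) = 1.5288586;  |Δ| = 0.0756907
F(1.5288586) = -0.3475147
r4 = 1.5288586 − (-0.3475147)·(0.0756907)/(0.8378072) = 1.5602544;  |Δ| = 0.0313958
F(1.5602544) = 0.0268611
r5 = 1.5602544 − 0.0268611·(0.0313958)/(0.3743758) = 1.5580018;  |Δ| = 0.0022526
F(1.5580018) = -0.0005484
r6 = 1.5580018 − (-0.0005484)·(-0.0022526)/(-0.0274094) = 1.5580469;  |Δ| = 0.0000451
|r6 − r5| = 0.0000451 < 0.001

n = 6, r_n = 1.55805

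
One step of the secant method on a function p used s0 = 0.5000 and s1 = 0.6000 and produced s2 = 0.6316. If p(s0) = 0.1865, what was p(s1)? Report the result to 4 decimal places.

0.0448

The secant line through (0.5000, 0.1865) and (0.6000, p(s1)) crosses zero at s2 = 0.6316.
So (0.5000, 0.1865), (0.6000, p(s1)), (0.6316, 0) are collinear:
p(s1) = 0.1865 · (0.6000 − 0.6316) / (0.5000 − 0.6316) = 0.1865 · (-0.031600)/(-0.131600) = 0.044783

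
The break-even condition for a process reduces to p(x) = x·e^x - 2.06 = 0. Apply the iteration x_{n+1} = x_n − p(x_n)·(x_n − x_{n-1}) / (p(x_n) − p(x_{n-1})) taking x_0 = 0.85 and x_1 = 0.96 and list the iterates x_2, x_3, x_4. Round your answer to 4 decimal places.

0.8651, 0.8662, 0.8663

p(0.85) = -0.071300, p(0.96) = 0.447229
x_2 = 0.960000 − 0.447229·(0.960000 − 0.850000) / (0.447229 − (-0.071300)) = 0.960000 − (0.049195)/(0.518529) = 0.865126
p(0.865126) = -0.005064
x_3 = 0.865126 − (-0.005064)·(0.865126 − 0.960000) / (-0.005064 − 0.447229) = 0.865126 − (0.000480)/(-0.452292) = 0.866188
p(0.866188) = -0.000354
x_4 = 0.866188 − (-0.000354)·(0.866188 − 0.865126) / (-0.000354 − (-0.005064)) = 0.866188 − (0.000000)/(0.004710) = 0.866268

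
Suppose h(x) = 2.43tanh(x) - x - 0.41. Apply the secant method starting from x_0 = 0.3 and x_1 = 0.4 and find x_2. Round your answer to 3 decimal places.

0.302

h(0.3) = -0.00211, h(0.4) = 0.11328
x_2 = 0.40000 − 0.11328·(0.40000 − 0.30000) / (0.11328 − (-0.00211)) = 0.40000 − (0.01133)/(0.11539) = 0.30183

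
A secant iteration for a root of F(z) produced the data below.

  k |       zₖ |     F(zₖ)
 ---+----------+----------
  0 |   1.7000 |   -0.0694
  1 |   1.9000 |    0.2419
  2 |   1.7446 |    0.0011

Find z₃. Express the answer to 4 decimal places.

z₃ = 1.7446 − 0.0011·(1.7446 − 1.9000) / (0.0011 − 0.2419)
   = 1.7446 − (-0.000171)/(-0.240800) = 1.743890

1.7439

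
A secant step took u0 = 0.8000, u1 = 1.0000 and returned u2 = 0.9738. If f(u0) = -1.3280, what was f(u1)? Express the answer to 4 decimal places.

0.2002

The secant line through (0.8000, -1.3280) and (1.0000, f(u1)) crosses zero at u2 = 0.9738.
So (0.8000, -1.3280), (1.0000, f(u1)), (0.9738, 0) are collinear:
f(u1) = -1.3280 · (1.0000 − 0.9738) / (0.8000 − 0.9738) = -1.3280 · (0.026200)/(-0.173800) = 0.200193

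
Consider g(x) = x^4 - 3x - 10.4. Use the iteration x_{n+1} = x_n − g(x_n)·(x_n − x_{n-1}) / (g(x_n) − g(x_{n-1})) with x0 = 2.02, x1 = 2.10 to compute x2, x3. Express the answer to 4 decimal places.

2.0141, 2.0137

g(2.02) = 0.189664, g(2.10) = 2.748100
x2 = 2.100000 − 2.748100·(2.100000 − 2.020000) / (2.748100 − 0.189664) = 2.100000 − (0.219848)/(2.558436) = 2.014069
g(2.014069) = 0.012785
x3 = 2.014069 − 0.012785·(2.014069 − 2.100000) / (0.012785 − 2.748100) = 2.014069 − (-0.001099)/(-2.735315) = 2.013668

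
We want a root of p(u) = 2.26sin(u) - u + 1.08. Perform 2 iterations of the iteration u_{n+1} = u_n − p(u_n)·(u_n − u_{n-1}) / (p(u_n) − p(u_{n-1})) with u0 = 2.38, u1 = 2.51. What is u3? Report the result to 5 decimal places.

p(2.38) = 0.2595695, p(2.51) = -0.0956261
u2 = 2.5100000 − (-0.0956261)·(2.5100000 − 2.3800000) / (-0.0956261 − 0.2595695) = 2.5100000 − (-0.0124314)/(-0.3551956) = 2.4750013
p(2.4750013) = 0.0023808
u3 = 2.4750013 − 0.0023808·(2.4750013 − 2.5100000) / (0.0023808 − (-0.0956261)) = 2.4750013 − (-0.0000833)/(0.0980069) = 2.4758515

2.47585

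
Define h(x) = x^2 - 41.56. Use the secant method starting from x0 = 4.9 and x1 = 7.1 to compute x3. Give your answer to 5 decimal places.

6.44262

h(4.9) = -17.5500000, h(7.1) = 8.8500000
x2 = 7.1000000 − 8.8500000·(7.1000000 − 4.9000000) / (8.8500000 − (-17.5500000)) = 7.1000000 − (19.4700000)/(26.4000000) = 6.3625000
h(6.3625000) = -1.0785938
x3 = 6.3625000 − (-1.0785938)·(6.3625000 − 7.1000000) / (-1.0785938 − 8.8500000) = 6.3625000 − (0.7954629)/(-9.9285937) = 6.4426184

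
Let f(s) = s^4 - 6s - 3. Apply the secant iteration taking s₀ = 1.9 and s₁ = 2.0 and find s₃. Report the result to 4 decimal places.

1.9600

f(1.9) = -1.367900, f(2.0) = 1.000000
s₂ = 2.000000 − 1.000000·(2.000000 − 1.900000) / (1.000000 − (-1.367900)) = 2.000000 − (0.100000)/(2.367900) = 1.957768
f(1.957768) = -0.055815
s₃ = 1.957768 − (-0.055815)·(1.957768 − 2.000000) / (-0.055815 − 1.000000) = 1.957768 − (0.002357)/(-1.055815) = 1.960001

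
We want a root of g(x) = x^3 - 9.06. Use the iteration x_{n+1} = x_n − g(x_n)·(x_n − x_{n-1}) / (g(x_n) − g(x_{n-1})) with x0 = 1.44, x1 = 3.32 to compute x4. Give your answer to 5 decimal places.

2.10756

g(1.44) = -6.0740160, g(3.32) = 27.5343680
x2 = 3.3200000 − 27.5343680·(3.3200000 − 1.4400000) / (27.5343680 − (-6.0740160)) = 3.3200000 − (51.7646118)/(33.6083840) = 1.7797709
g(1.7797709) = -3.4224256
x3 = 1.7797709 − (-3.4224256)·(1.7797709 − 3.3200000) / (-3.4224256 − 27.5343680) = 1.7797709 − (5.2713196)/(-30.9567936) = 1.9500508
g(1.9500508) = -1.6445458
x4 = 1.9500508 − (-1.6445458)·(1.9500508 − 1.7797709) / (-1.6445458 − (-3.4224256)) = 1.9500508 − (-0.2800331)/(1.7778798) = 2.1075603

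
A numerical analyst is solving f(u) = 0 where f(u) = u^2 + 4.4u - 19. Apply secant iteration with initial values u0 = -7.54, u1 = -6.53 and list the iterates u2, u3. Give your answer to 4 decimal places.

f(-7.54) = 4.675600, f(-6.53) = -5.091100
u2 = -6.530000 − (-5.091100)·(-6.530000 − (-7.540000)) / (-5.091100 − 4.675600) = -6.530000 − (-5.142011)/(-9.766700) = -7.056484
f(-7.056484) = -0.254563
u3 = -7.056484 − (-0.254563)·(-7.056484 − (-6.530000)) / (-0.254563 − (-5.091100)) = -7.056484 − (0.134024)/(4.836537) = -7.084195

-7.0565, -7.0842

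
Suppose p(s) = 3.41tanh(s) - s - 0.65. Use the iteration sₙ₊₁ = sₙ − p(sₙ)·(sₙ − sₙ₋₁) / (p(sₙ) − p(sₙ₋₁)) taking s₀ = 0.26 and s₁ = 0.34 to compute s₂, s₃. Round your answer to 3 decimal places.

0.280, 0.280

p(0.26) = -0.04285, p(0.34) = 0.12670
s₂ = 0.34000 − 0.12670·(0.34000 − 0.26000) / (0.12670 − (-0.04285)) = 0.34000 − (0.01014)/(0.16955) = 0.28022
p(0.28022) = 0.00108
s₃ = 0.28022 − 0.00108·(0.28022 − 0.34000) / (0.00108 − 0.12670) = 0.28022 − (-0.00006)/(-0.12562) = 0.27971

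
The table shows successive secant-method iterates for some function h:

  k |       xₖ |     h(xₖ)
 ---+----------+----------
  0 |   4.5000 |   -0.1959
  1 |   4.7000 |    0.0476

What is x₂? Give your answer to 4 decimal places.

x₂ = 4.7000 − 0.0476·(4.7000 − 4.5000) / (0.0476 − (-0.1959))
   = 4.7000 − (0.009520)/(0.243500) = 4.660903

4.6609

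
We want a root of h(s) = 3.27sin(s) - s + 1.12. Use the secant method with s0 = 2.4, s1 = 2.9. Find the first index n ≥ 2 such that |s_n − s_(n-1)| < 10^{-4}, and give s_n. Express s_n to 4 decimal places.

n = 5, s_n = 2.6535

h(2.4) = 0.928765, h(2.9) = -0.997655
s2 = 2.900000 − (-0.997655)·(0.500000)/(-1.926419) = 2.641060;  |Δ| = 0.258940
h(2.641060) = 0.048191
s3 = 2.641060 − 0.048191·(-0.258940)/(1.045845) = 2.652991;  |Δ| = 0.011931
h(2.652991) = 0.001918
s4 = 2.652991 − 0.001918·(0.011931)/(-0.046272) = 2.653486;  |Δ| = 0.000495
h(2.653486) = -0.000005
s5 = 2.653486 − (-0.000005)·(0.000495)/(-0.001923) = 2.653485;  |Δ| = 0.000001
|s5 − s4| = 0.000001 < 10^{-4}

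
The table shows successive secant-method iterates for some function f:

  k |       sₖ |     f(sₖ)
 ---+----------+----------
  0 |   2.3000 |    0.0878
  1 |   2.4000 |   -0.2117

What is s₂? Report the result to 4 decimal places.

2.3293

s₂ = 2.4000 − (-0.2117)·(2.4000 − 2.3000) / (-0.2117 − 0.0878)
   = 2.4000 − (-0.021170)/(-0.299500) = 2.329316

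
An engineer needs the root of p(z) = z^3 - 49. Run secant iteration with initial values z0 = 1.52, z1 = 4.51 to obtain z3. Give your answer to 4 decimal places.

p(1.52) = -45.488192, p(4.51) = 42.733851
z2 = 4.510000 − 42.733851·(4.510000 − 1.520000) / (42.733851 − (-45.488192)) = 4.510000 − (127.774214)/(88.222043) = 3.061675
p(3.061675) = -20.300314
z3 = 3.061675 − (-20.300314)·(3.061675 − 4.510000) / (-20.300314 − 42.733851) = 3.061675 − (29.401458)/(-63.034165) = 3.528112

3.5281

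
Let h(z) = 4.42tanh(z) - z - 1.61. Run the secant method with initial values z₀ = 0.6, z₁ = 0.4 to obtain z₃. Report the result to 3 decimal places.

h(0.6) = 0.16376, h(0.4) = -0.33063
z₂ = 0.40000 − (-0.33063)·(0.40000 − 0.60000) / (-0.33063 − 0.16376) = 0.40000 − (0.06613)/(-0.49438) = 0.53375
h(0.53375) = 0.01429
z₃ = 0.53375 − 0.01429·(0.53375 − 0.40000) / (0.01429 − (-0.33063)) = 0.53375 − (0.00191)/(0.34491) = 0.52821

0.528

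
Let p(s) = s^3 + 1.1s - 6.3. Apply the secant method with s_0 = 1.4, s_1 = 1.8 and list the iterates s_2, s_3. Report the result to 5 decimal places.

1.62857, 1.64764

p(1.4) = -2.0160000, p(1.8) = 1.5120000
s_2 = 1.8000000 − 1.5120000·(1.8000000 − 1.4000000) / (1.5120000 − (-2.0160000)) = 1.8000000 − (0.6048000)/(3.5280000) = 1.6285714
p(1.6285714) = -0.1892012
s_3 = 1.6285714 − (-0.1892012)·(1.6285714 − 1.8000000) / (-0.1892012 − 1.5120000) = 1.6285714 − (0.0324345)/(-1.7012012) = 1.6476371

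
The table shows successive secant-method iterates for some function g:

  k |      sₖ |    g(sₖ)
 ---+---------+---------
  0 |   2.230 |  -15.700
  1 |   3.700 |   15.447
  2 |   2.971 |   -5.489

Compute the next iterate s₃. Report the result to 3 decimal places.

s₃ = 2.971 − (-5.489)·(2.971 − 3.700) / (-5.489 − 15.447)
   = 2.971 − (4.00148)/(-20.93600) = 3.16213

3.162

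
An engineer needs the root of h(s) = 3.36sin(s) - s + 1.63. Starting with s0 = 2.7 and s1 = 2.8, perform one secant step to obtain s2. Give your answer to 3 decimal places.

h(2.7) = 0.36600, h(2.8) = -0.04444
s2 = 2.80000 − (-0.04444)·(2.80000 − 2.70000) / (-0.04444 − 0.36600) = 2.80000 − (-0.00444)/(-0.41044) = 2.78917

2.789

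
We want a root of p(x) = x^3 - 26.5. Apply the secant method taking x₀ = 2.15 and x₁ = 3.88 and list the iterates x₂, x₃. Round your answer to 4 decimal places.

p(2.15) = -16.561625, p(3.88) = 31.911072
x₂ = 3.880000 − 31.911072·(3.880000 − 2.150000) / (31.911072 − (-16.561625)) = 3.880000 − (55.206155)/(48.472697) = 2.741088
p(2.741088) = -5.904670
x₃ = 2.741088 − (-5.904670)·(2.741088 − 3.880000) / (-5.904670 − 31.911072) = 2.741088 − (6.724902)/(-37.815742) = 2.918921

2.7411, 2.9189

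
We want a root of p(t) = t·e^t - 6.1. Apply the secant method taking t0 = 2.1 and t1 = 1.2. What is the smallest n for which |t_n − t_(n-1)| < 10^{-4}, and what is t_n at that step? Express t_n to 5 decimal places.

n = 6, t_n = 1.44215

p(2.1) = 11.0489568, p(1.2) = -2.1158597
t2 = 1.2000000 − (-2.1158597)·(-0.9000000)/(-13.1648165) = 1.3446487;  |Δ| = 0.1446487
p(1.3446487) = -0.9408001
t3 = 1.3446487 − (-0.9408001)·(0.1446487)/(1.1750596) = 1.4604603;  |Δ| = 0.1158116
p(1.4604603) = 0.1915783
t4 = 1.4604603 − 0.1915783·(0.1158116)/(1.1323784) = 1.4408670;  |Δ| = 0.0195933
p(1.4408670) = -0.0132634
t5 = 1.4408670 − (-0.0132634)·(-0.0195933)/(-0.2048417) = 1.4421357;  |Δ| = 0.0012687
p(1.4421357) = -0.0001705
t6 = 1.4421357 − (-0.0001705)·(0.0012687)/(0.0130929) = 1.4421522;  |Δ| = 0.0000165
|t6 − t5| = 0.0000165 < 10^{-4}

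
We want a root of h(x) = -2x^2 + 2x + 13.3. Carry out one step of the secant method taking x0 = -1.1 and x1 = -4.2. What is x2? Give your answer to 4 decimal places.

h(-1.1) = 8.680000, h(-4.2) = -30.380000
x2 = -4.200000 − (-30.380000)·(-4.200000 − (-1.100000)) / (-30.380000 − 8.680000) = -4.200000 − (94.178000)/(-39.060000) = -1.788889

-1.7889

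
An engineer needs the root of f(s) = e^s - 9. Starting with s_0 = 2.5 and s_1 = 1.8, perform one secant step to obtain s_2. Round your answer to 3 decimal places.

f(2.5) = 3.18249, f(1.8) = -2.95035
s_2 = 1.80000 − (-2.95035)·(1.80000 − 2.50000) / (-2.95035 − 3.18249) = 1.80000 − (2.06525)/(-6.13285) = 2.13675

2.137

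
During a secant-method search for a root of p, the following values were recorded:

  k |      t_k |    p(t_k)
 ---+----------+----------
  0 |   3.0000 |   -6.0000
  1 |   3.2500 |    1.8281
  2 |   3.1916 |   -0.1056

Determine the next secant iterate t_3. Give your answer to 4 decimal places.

3.1948

t_3 = 3.1916 − (-0.1056)·(3.1916 − 3.2500) / (-0.1056 − 1.8281)
   = 3.1916 − (0.006167)/(-1.933700) = 3.194789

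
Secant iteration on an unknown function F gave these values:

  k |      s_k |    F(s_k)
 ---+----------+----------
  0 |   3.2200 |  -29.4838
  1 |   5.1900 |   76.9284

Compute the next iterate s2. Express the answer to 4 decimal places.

3.7658

s2 = 5.1900 − 76.9284·(5.1900 − 3.2200) / (76.9284 − (-29.4838))
   = 5.1900 − (151.548948)/(106.412200) = 3.765831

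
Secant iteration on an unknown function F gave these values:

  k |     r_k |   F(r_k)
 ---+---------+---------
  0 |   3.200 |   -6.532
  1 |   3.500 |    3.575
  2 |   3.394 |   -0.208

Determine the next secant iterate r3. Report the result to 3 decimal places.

r3 = 3.394 − (-0.208)·(3.394 − 3.500) / (-0.208 − 3.575)
   = 3.394 − (0.02205)/(-3.78300) = 3.39983

3.400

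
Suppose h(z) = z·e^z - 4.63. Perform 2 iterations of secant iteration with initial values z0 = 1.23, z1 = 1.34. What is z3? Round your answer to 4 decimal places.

h(1.23) = -0.421888, h(1.34) = 0.487518
z2 = 1.340000 − 0.487518·(1.340000 − 1.230000) / (0.487518 − (-0.421888)) = 1.340000 − (0.053627)/(0.909406) = 1.281031
h(1.281031) = -0.017843
z3 = 1.281031 − (-0.017843)·(1.281031 − 1.340000) / (-0.017843 − 0.487518) = 1.281031 − (0.001052)/(-0.505361) = 1.283113

1.2831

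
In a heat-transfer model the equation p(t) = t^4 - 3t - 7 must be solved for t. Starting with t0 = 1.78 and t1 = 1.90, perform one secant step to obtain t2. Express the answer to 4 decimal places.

1.8849

p(1.78) = -2.301241, p(1.90) = 0.332100
t2 = 1.900000 − 0.332100·(1.900000 − 1.780000) / (0.332100 − (-2.301241)) = 1.900000 − (0.039852)/(2.633341) = 1.884866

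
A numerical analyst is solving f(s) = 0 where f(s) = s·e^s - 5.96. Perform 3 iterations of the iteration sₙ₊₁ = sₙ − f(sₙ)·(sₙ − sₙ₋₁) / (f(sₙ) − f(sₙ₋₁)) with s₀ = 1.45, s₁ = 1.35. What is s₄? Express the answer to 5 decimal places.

1.42847

f(1.45) = 0.2215160, f(1.35) = -0.7524755
s₂ = 1.3500000 − (-0.7524755)·(1.3500000 − 1.4500000) / (-0.7524755 − 0.2215160) = 1.3500000 − (0.0752476)/(-0.9739916) = 1.4272569
f(1.4272569) = -0.0122606
s₃ = 1.4272569 − (-0.0122606)·(1.4272569 − 1.3500000) / (-0.0122606 − (-0.7524755)) = 1.4272569 − (-0.0009472)/(0.7402150) = 1.4285365
f(1.4285365) = 0.0006947
s₄ = 1.4285365 − 0.0006947·(1.4285365 − 1.4272569) / (0.0006947 − (-0.0122606)) = 1.4285365 − (0.0000009)/(0.0129553) = 1.4284679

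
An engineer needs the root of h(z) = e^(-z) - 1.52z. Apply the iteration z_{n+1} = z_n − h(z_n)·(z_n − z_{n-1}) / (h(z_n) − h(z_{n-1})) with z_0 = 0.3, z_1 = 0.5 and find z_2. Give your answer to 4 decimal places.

h(0.3) = 0.284818, h(0.5) = -0.153469
z_2 = 0.500000 − (-0.153469)·(0.500000 − 0.300000) / (-0.153469 − 0.284818) = 0.500000 − (-0.030694)/(-0.438288) = 0.429969

0.4300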